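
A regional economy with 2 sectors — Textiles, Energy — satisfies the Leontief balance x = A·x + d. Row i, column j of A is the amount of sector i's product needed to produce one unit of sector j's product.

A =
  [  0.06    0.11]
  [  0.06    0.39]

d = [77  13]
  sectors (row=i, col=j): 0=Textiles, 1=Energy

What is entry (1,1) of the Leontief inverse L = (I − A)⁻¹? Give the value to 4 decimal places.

L[1,1] = 1.6584

Form M = I − A:
  [  0.94   -0.11]
  [ -0.06    0.61]
Leontief inverse L = M⁻¹:
  [  1.0762    0.1941]
  [  0.1059    1.6584]
Total output x = L · d:
  x_0 = 1.0762·77 + 0.1941·13 = 85.3917
  x_1 = 0.1059·77 + 1.6584·13 = 29.7107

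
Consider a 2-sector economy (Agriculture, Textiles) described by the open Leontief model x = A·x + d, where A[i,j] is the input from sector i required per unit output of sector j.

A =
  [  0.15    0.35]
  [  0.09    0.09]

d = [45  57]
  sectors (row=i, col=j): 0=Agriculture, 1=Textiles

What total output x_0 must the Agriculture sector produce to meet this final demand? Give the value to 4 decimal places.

82.0755

Form M = I − A:
  [  0.85   -0.35]
  [ -0.09    0.91]
Leontief inverse L = M⁻¹:
  [  1.2264    0.4717]
  [  0.1213    1.1456]
Total output x = L · d:
  x_0 = 1.2264·45 + 0.4717·57 = 82.0755
  x_1 = 0.1213·45 + 1.1456·57 = 70.7547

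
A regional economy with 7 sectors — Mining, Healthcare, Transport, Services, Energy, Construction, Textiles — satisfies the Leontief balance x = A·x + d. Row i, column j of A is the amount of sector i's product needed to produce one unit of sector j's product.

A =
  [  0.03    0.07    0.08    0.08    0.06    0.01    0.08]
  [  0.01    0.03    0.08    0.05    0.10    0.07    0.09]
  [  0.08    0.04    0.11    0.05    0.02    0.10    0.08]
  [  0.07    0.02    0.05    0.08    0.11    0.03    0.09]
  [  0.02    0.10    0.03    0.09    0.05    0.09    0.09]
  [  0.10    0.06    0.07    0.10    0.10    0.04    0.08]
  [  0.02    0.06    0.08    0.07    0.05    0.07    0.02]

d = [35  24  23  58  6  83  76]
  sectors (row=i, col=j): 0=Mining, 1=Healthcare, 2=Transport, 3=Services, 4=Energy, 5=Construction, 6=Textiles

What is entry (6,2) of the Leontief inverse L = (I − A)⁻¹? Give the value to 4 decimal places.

L[6,2] = 0.1290

Form M = I − A:
  [  0.97   -0.07   -0.08   -0.08   -0.06   -0.01   -0.08]
  [ -0.01    0.97   -0.08   -0.05   -0.10   -0.07   -0.09]
  [ -0.08   -0.04    0.89   -0.05   -0.02   -0.10   -0.08]
  [ -0.07   -0.02   -0.05    0.92   -0.11   -0.03   -0.09]
  [ -0.02   -0.10   -0.03   -0.09    0.95   -0.09   -0.09]
  [ -0.10   -0.06   -0.07   -0.10   -0.10    0.96   -0.08]
  [ -0.02   -0.06   -0.08   -0.07   -0.05   -0.07    0.98]
Leontief inverse L = M⁻¹:
  [  1.0635    0.1081    0.1331    0.1328    0.1098    0.0571    0.1346]
  [  0.0488    1.0746    0.1351    0.1093    0.1522    0.1214    0.1476]
  [  0.1265    0.0865    1.1768    0.1148    0.0787    0.1517    0.1445]
  [  0.1063    0.0666    0.1049    1.1416    0.1643    0.0789    0.1497]
  [  0.0607    0.1443    0.0895    0.1540    1.1143    0.1409    0.1535]
  [  0.1451    0.1147    0.1391    0.1740    0.1681    1.0985    0.1548]
  [  0.0561    0.0954    0.1290    0.1206    0.0986    0.1123    1.0736]
Total output x = L · d:
  x_0 = 1.0635·35 + 0.1081·24 + 0.1331·23 + 0.1328·58 + 0.1098·6 + 0.0571·83 + 0.1346·76 = 66.2028
  x_1 = 0.0488·35 + 1.0746·24 + 0.1351·23 + 0.1093·58 + 0.1522·6 + 0.1214·83 + 0.1476·76 = 59.1538
  x_2 = 0.1265·35 + 0.0865·24 + 1.1768·23 + 0.1148·58 + 0.0787·6 + 0.1517·83 + 0.1445·76 = 64.2727
  x_3 = 0.1063·35 + 0.0666·24 + 0.1049·23 + 1.1416·58 + 0.1643·6 + 0.0789·83 + 0.1497·76 = 92.8551
  x_4 = 0.0607·35 + 0.1443·24 + 0.0895·23 + 0.1540·58 + 1.1143·6 + 0.1409·83 + 0.1535·76 = 46.6273
  x_5 = 0.1451·35 + 0.1147·24 + 0.1391·23 + 0.1740·58 + 0.1681·6 + 1.0985·83 + 0.1548·76 = 125.0772
  x_6 = 0.0561·35 + 0.0954·24 + 0.1290·23 + 0.1206·58 + 0.0986·6 + 0.1123·83 + 1.0736·76 = 105.7160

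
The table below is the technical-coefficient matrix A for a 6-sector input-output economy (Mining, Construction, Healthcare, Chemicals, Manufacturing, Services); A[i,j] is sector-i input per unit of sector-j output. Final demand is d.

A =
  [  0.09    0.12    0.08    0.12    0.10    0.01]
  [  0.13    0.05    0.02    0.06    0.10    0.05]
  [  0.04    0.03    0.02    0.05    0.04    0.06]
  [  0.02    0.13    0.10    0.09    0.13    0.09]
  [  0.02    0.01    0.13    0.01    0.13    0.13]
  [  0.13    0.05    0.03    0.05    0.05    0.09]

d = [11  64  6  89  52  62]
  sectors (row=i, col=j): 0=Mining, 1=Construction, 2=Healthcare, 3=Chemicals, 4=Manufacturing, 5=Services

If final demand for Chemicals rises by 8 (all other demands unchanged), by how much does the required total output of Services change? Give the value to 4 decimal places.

Form M = I − A:
  [  0.91   -0.12   -0.08   -0.12   -0.10   -0.01]
  [ -0.13    0.95   -0.02   -0.06   -0.10   -0.05]
  [ -0.04   -0.03    0.98   -0.05   -0.04   -0.06]
  [ -0.02   -0.13   -0.10    0.91   -0.13   -0.09]
  [ -0.02   -0.01   -0.13   -0.01    0.87   -0.13]
  [ -0.13   -0.05   -0.03   -0.05   -0.05    0.91]
Leontief inverse L = M⁻¹:
  [  1.1500    0.1802    0.1433    0.1777    0.1904    0.0768]
  [  0.1812    1.0999    0.0743    0.1080    0.1727    0.1027]
  [  0.0710    0.0583    1.0486    0.0768    0.0798    0.0921]
  [  0.0870    0.1835    0.1616    1.1429    0.2188    0.1660]
  [  0.0678    0.0426    0.1743    0.0447    1.1877    0.1887]
  [  0.1851    0.1005    0.0776    0.0991    0.1166    1.1380]
Total output x = L · d:
  x_0 = 1.1500·11 + 0.1802·64 + 0.1433·6 + 0.1777·89 + 0.1904·52 + 0.0768·62 = 55.5182
  x_1 = 0.1812·11 + 1.0999·64 + 0.0743·6 + 0.1080·89 + 0.1727·52 + 0.1027·62 = 97.7950
  x_2 = 0.0710·11 + 0.0583·64 + 1.0486·6 + 0.0768·89 + 0.0798·52 + 0.0921·62 = 27.4983
  x_3 = 0.0870·11 + 0.1835·64 + 0.1616·6 + 1.1429·89 + 0.2188·52 + 0.1660·62 = 137.0570
  x_4 = 0.0678·11 + 0.0426·64 + 0.1743·6 + 0.0447·89 + 1.1877·52 + 0.1887·62 = 81.9570
  x_5 = 0.1851·11 + 0.1005·64 + 0.0776·6 + 0.0991·89 + 0.1166·52 + 1.1380·62 = 94.3767
Δx_5 = L[5,3] · Δd_3 = 0.0991 · 8 = 0.7929

0.7929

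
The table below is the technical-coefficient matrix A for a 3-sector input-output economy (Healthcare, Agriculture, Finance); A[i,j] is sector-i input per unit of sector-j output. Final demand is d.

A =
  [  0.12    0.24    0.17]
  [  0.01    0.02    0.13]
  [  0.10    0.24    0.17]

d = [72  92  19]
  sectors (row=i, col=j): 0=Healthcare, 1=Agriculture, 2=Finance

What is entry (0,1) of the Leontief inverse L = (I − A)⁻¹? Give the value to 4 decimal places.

Form M = I − A:
  [  0.88   -0.24   -0.17]
  [ -0.01    0.98   -0.13]
  [ -0.10   -0.24    0.83]
Leontief inverse L = M⁻¹:
  [  1.1742    0.3603    0.2969]
  [  0.0320    1.0709    0.1743]
  [  0.1507    0.3531    1.2910]
Total output x = L · d:
  x_0 = 1.1742·72 + 0.3603·92 + 0.2969·19 = 123.3294
  x_1 = 0.0320·72 + 1.0709·92 + 0.1743·19 = 104.1382
  x_2 = 0.1507·72 + 0.3531·92 + 1.2910·19 = 67.8628

L[0,1] = 0.3603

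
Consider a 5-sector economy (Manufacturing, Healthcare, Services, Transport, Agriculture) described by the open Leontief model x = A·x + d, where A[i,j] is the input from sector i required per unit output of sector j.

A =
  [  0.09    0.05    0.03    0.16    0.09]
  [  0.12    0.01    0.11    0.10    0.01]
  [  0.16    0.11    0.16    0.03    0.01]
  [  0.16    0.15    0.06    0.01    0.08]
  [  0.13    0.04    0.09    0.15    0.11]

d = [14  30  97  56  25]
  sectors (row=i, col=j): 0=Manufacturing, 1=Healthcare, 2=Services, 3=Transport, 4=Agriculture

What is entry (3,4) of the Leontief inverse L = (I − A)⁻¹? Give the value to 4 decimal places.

L[3,4] = 0.1284

Form M = I − A:
  [  0.91   -0.05   -0.03   -0.16   -0.09]
  [ -0.12    0.99   -0.11   -0.10   -0.01]
  [ -0.16   -0.11    0.84   -0.03   -0.01]
  [ -0.16   -0.15   -0.06    0.99   -0.08]
  [ -0.13   -0.04   -0.09   -0.15    0.89]
Leontief inverse L = M⁻¹:
  [  1.1895    0.1102    0.0885    0.2277    0.1430]
  [  0.2024    1.0634    0.1625    0.1523    0.0479]
  [  0.2654    0.1687    1.2351    0.1052    0.0521]
  [  0.2595    0.1984    0.1272    1.0954    0.1284]
  [  0.2534    0.1144    0.1666    0.2354    1.1735]
Total output x = L · d:
  x_0 = 1.1895·14 + 0.1102·30 + 0.0885·97 + 0.2277·56 + 0.1430·25 = 44.8681
  x_1 = 0.2024·14 + 1.0634·30 + 0.1625·97 + 0.1523·56 + 0.0479·25 = 60.2264
  x_2 = 0.2654·14 + 0.1687·30 + 1.2351·97 + 0.1052·56 + 0.0521·25 = 135.7794
  x_3 = 0.2595·14 + 0.1984·30 + 0.1272·97 + 1.0954·56 + 0.1284·25 = 86.4769
  x_4 = 0.2534·14 + 0.1144·30 + 0.1666·97 + 0.2354·56 + 1.1735·25 = 65.6557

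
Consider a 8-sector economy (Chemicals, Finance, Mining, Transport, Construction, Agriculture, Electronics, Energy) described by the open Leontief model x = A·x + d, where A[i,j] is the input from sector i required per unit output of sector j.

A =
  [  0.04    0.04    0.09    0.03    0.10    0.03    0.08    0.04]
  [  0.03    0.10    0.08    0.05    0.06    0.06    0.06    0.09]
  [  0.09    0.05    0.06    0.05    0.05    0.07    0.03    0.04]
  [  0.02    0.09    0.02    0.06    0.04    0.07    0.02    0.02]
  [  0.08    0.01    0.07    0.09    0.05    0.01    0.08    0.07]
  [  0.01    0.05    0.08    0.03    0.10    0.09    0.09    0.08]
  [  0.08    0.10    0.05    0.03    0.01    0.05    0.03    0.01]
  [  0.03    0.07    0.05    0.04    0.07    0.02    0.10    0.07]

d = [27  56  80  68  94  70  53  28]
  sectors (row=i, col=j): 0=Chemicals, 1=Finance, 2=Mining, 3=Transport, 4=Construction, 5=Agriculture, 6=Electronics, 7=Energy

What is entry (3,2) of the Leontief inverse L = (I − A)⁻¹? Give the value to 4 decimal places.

L[3,2] = 0.0596

Form M = I − A:
  [  0.96   -0.04   -0.09   -0.03   -0.10   -0.03   -0.08   -0.04]
  [ -0.03    0.90   -0.08   -0.05   -0.06   -0.06   -0.06   -0.09]
  [ -0.09   -0.05    0.94   -0.05   -0.05   -0.07   -0.03   -0.04]
  [ -0.02   -0.09   -0.02    0.94   -0.04   -0.07   -0.02   -0.02]
  [ -0.08   -0.01   -0.07   -0.09    0.95   -0.01   -0.08   -0.07]
  [ -0.01   -0.05   -0.08   -0.03   -0.10    0.91   -0.09   -0.08]
  [ -0.08   -0.10   -0.05   -0.03   -0.01   -0.05    0.97   -0.01]
  [ -0.03   -0.07   -0.05   -0.04   -0.07   -0.02   -0.10    0.93]
Leontief inverse L = M⁻¹:
  [  1.0850    0.0889    0.1406    0.0704    0.1447    0.0682    0.1274    0.0810]
  [  0.0767    1.1636    0.1403    0.0963    0.1162    0.1084    0.1191    0.1434]
  [  0.1279    0.0988    1.1119    0.0877    0.1005    0.1103    0.0799    0.0827]
  [  0.0466    0.1319    0.0596    1.0905    0.0780    0.1040    0.0582    0.0562]
  [  0.1213    0.0619    0.1177    0.1284    1.0952    0.0483    0.1260    0.1070]
  [  0.0595    0.1099    0.1400    0.0767    0.1548    1.1376    0.1495    0.1320]
  [  0.1105    0.1440    0.0947    0.0601    0.0519    0.0854    1.0702    0.0468]
  [  0.0719    0.1240    0.0995    0.0789    0.1135    0.0581    0.1476    1.1115]
Total output x = L · d:
  x_0 = 1.0850·27 + 0.0889·56 + 0.1406·80 + 0.0704·68 + 0.1447·94 + 0.0682·70 + 0.1274·53 + 0.0810·28 = 77.7047
  x_1 = 0.0767·27 + 1.1636·56 + 0.1403·80 + 0.0963·68 + 0.1162·94 + 0.1084·70 + 0.1191·53 + 0.1434·28 = 113.8458
  x_2 = 0.1279·27 + 0.0988·56 + 1.1119·80 + 0.0877·68 + 0.1005·94 + 0.1103·70 + 0.0799·53 + 0.0827·28 = 127.6120
  x_3 = 0.0466·27 + 0.1319·56 + 0.0596·80 + 1.0905·68 + 0.0780·94 + 0.1040·70 + 0.0582·53 + 0.0562·28 = 106.8478
  x_4 = 0.1213·27 + 0.0619·56 + 0.1177·80 + 0.1284·68 + 1.0952·94 + 0.0483·70 + 0.1260·53 + 0.1070·28 = 140.8887
  x_5 = 0.0595·27 + 0.1099·56 + 0.1400·80 + 0.0767·68 + 0.1548·94 + 1.1376·70 + 0.1495·53 + 0.1320·28 = 129.9867
  x_6 = 0.1105·27 + 0.1440·56 + 0.0947·80 + 0.0601·68 + 0.0519·94 + 0.0854·70 + 1.0702·53 + 0.0468·28 = 91.6022
  x_7 = 0.0719·27 + 0.1240·56 + 0.0995·80 + 0.0789·68 + 0.1135·94 + 0.0581·70 + 0.1476·53 + 1.1115·28 = 75.8893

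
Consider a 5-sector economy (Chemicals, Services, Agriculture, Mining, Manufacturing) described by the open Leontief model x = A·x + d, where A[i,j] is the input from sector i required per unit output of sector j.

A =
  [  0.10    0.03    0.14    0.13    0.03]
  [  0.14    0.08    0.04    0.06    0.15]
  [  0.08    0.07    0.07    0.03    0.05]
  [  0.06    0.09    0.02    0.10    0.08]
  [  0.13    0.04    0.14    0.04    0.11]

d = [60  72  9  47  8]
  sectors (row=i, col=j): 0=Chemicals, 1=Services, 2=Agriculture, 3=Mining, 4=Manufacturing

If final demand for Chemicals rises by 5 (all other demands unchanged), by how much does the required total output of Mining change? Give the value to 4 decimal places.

0.6063

Form M = I − A:
  [  0.90   -0.03   -0.14   -0.13   -0.03]
  [ -0.14    0.92   -0.04   -0.06   -0.15]
  [ -0.08   -0.07    0.93   -0.03   -0.05]
  [ -0.06   -0.09   -0.02    0.90   -0.08]
  [ -0.13   -0.04   -0.14   -0.04    0.89]
Leontief inverse L = M⁻¹:
  [  1.1635    0.0741    0.1942    0.1830    0.0791]
  [  0.2243    1.1243    0.1170    0.1208    0.2145]
  [  0.1320    0.0995    1.1144    0.0668    0.0898]
  [  0.1213    0.1269    0.0683    1.1452    0.1323]
  [  0.2062    0.0827    0.2120    0.0941    1.1649]
Total output x = L · d:
  x_0 = 1.1635·60 + 0.0741·72 + 0.1942·9 + 0.1830·47 + 0.0791·8 = 86.1226
  x_1 = 0.2243·60 + 1.1243·72 + 0.1170·9 + 0.1208·47 + 0.2145·8 = 102.8567
  x_2 = 0.1320·60 + 0.0995·72 + 1.1144·9 + 0.0668·47 + 0.0898·8 = 28.9745
  x_3 = 0.1213·60 + 0.1269·72 + 0.0683·9 + 1.1452·47 + 0.1323·8 = 71.9138
  x_4 = 0.2062·60 + 0.0827·72 + 0.2120·9 + 0.0941·47 + 1.1649·8 = 33.9811
Δx_3 = L[3,0] · Δd_0 = 0.1213 · 5 = 0.6063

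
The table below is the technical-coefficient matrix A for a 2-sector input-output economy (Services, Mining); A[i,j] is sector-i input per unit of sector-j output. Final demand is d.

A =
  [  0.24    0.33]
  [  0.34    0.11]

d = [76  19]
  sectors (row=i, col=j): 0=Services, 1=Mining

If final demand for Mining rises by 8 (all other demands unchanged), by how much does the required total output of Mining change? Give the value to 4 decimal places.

Form M = I − A:
  [  0.76   -0.33]
  [ -0.34    0.89]
Leontief inverse L = M⁻¹:
  [  1.5775    0.5849]
  [  0.6026    1.3470]
Total output x = L · d:
  x_0 = 1.5775·76 + 0.5849·19 = 130.9996
  x_1 = 0.6026·76 + 1.3470·19 = 71.3931
Δx_1 = L[1,1] · Δd_1 = 1.3470 · 8 = 10.7763

10.7763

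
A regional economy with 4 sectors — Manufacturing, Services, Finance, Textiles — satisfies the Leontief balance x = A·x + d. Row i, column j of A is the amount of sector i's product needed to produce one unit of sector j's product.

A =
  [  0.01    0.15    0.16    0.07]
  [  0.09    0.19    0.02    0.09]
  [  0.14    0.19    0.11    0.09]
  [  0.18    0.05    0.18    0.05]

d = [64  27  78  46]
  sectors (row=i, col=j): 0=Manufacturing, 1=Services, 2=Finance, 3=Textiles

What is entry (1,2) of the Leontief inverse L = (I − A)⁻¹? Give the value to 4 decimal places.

L[1,2] = 0.0857

Form M = I − A:
  [  0.99   -0.15   -0.16   -0.07]
  [ -0.09    0.81   -0.02   -0.09]
  [ -0.14   -0.19    0.89   -0.09]
  [ -0.18   -0.05   -0.18    0.95]
Leontief inverse L = M⁻¹:
  [  1.0892    0.2628    0.2273    0.1267]
  [  0.1554    1.2922    0.0857    0.1420]
  [  0.2306    0.3356    1.2056    0.1630]
  [  0.2582    0.1814    0.2760    1.1150]
Total output x = L · d:
  x_0 = 1.0892·64 + 0.2628·27 + 0.2273·78 + 0.1267·46 = 100.3647
  x_1 = 0.1554·64 + 1.2922·27 + 0.0857·78 + 0.1420·46 = 58.0516
  x_2 = 0.2306·64 + 0.3356·27 + 1.2056·78 + 0.1630·46 = 125.3514
  x_3 = 0.2582·64 + 0.1814·27 + 0.2760·78 + 1.1150·46 = 94.2437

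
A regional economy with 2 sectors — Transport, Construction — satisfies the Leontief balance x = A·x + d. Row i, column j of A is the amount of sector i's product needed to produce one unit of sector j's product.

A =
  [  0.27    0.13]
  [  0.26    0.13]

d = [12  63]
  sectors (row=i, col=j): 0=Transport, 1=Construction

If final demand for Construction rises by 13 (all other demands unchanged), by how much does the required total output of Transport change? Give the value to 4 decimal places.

Form M = I − A:
  [  0.73   -0.13]
  [ -0.26    0.87]
Leontief inverse L = M⁻¹:
  [  1.4469    0.2162]
  [  0.4324    1.2140]
Total output x = L · d:
  x_0 = 1.4469·12 + 0.2162·63 = 30.9829
  x_1 = 0.4324·12 + 1.2140·63 = 81.6730
Δx_0 = L[0,1] · Δd_1 = 0.2162 · 13 = 2.8106

2.8106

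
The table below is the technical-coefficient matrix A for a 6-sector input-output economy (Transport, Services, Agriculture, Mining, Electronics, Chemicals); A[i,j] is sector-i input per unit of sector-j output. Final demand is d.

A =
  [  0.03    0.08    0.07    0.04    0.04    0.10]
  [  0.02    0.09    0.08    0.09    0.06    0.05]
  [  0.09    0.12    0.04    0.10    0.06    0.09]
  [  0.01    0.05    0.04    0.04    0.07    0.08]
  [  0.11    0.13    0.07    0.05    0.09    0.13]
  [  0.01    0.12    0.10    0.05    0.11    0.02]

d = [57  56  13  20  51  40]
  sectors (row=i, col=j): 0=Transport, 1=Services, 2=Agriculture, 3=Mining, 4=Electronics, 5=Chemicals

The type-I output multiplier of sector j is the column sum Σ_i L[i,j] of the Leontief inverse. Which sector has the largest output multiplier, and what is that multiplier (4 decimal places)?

Form M = I − A:
  [  0.97   -0.08   -0.07   -0.04   -0.04   -0.10]
  [ -0.02    0.91   -0.08   -0.09   -0.06   -0.05]
  [ -0.09   -0.12    0.96   -0.10   -0.06   -0.09]
  [ -0.01   -0.05   -0.04    0.96   -0.07   -0.08]
  [ -0.11   -0.13   -0.07   -0.05    0.91   -0.13]
  [ -0.01   -0.12   -0.10   -0.05   -0.11    0.98]
Leontief inverse L = M⁻¹:
  [  1.0566    0.1438    0.1137    0.0814    0.0871    0.1438]
  [  0.0501    1.1559    0.1241    0.1343    0.1091    0.1009]
  [  0.1230    0.2015    1.0985    0.1527    0.1213    0.1523]
  [  0.0339    0.1032    0.0761    1.0726    0.1101    0.1179]
  [  0.1531    0.2315    0.1413    0.1140    1.1637    0.2041]
  [  0.0484    0.1948    0.1482    0.1004    0.1629    1.0787]
Total output x = L · d:
  x_0 = 1.0566·57 + 0.1438·56 + 0.1137·13 + 0.0814·20 + 0.0871·51 + 0.1438·40 = 81.5775
  x_1 = 0.0501·57 + 1.1559·56 + 0.1241·13 + 0.1343·20 + 0.1091·51 + 0.1009·40 = 81.4934
  x_2 = 0.1230·57 + 0.2015·56 + 1.0985·13 + 0.1527·20 + 0.1213·51 + 0.1523·40 = 47.8997
  x_3 = 0.0339·57 + 0.1032·56 + 0.0761·13 + 1.0726·20 + 0.1101·51 + 0.1179·40 = 40.4826
  x_4 = 0.1531·57 + 0.2315·56 + 0.1413·13 + 0.1140·20 + 1.1637·51 + 0.2041·40 = 93.3209
  x_5 = 0.0484·57 + 0.1948·56 + 0.1482·13 + 0.1004·20 + 0.1629·51 + 1.0787·40 = 69.0555
Output multipliers (column sums of L):
  Transport: 1.4652
  Services: 2.0307
  Agriculture: 1.7019
  Mining: 1.6554
  Electronics: 1.7540
  Chemicals: 1.7976

Services (2.0307)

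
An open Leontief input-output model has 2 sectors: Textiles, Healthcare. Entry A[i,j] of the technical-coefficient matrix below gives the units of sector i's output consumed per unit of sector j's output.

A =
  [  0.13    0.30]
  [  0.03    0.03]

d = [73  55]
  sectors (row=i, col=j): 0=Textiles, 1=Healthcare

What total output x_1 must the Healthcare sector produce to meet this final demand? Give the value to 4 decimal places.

Form M = I − A:
  [  0.87   -0.30]
  [ -0.03    0.97]
Leontief inverse L = M⁻¹:
  [  1.1618    0.3593]
  [  0.0359    1.0420]
Total output x = L · d:
  x_0 = 1.1618·73 + 0.3593·55 = 104.5754
  x_1 = 0.0359·73 + 1.0420·55 = 59.9353

59.9353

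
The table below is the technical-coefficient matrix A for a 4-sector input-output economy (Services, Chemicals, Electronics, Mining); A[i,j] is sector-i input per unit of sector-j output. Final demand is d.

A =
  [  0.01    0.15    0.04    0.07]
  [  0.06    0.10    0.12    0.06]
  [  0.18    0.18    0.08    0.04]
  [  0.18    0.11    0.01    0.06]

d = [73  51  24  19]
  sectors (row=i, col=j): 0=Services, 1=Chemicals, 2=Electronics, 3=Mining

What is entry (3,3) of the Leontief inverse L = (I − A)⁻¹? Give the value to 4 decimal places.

Form M = I − A:
  [  0.99   -0.15   -0.04   -0.07]
  [ -0.06    0.90   -0.12   -0.06]
  [ -0.18   -0.18    0.92   -0.04]
  [ -0.18   -0.11   -0.01    0.94]
Leontief inverse L = M⁻¹:
  [  1.0528    0.2016    0.0731    0.0944]
  [  0.1165    1.1734    0.1591    0.0903]
  [  0.2382    0.2768    1.1343    0.0837]
  [  0.2178    0.1789    0.0447    1.0934]
Total output x = L · d:
  x_0 = 1.0528·73 + 0.2016·51 + 0.0731·24 + 0.0944·19 = 90.6821
  x_1 = 0.1165·73 + 1.1734·51 + 0.1591·24 + 0.0903·19 = 73.8793
  x_2 = 0.2382·73 + 0.2768·51 + 1.1343·24 + 0.0837·19 = 60.3213
  x_3 = 0.2178·73 + 0.1789·51 + 0.0447·24 + 1.0934·19 = 46.8646

L[3,3] = 1.0934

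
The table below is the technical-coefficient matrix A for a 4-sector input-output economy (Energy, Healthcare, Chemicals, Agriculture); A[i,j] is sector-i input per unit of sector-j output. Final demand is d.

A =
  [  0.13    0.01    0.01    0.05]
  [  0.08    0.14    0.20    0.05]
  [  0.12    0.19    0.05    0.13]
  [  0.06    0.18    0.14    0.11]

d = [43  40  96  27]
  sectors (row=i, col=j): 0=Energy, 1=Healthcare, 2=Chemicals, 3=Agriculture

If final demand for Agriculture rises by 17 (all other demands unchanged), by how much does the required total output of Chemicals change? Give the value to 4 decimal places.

Form M = I − A:
  [  0.87   -0.01   -0.01   -0.05]
  [ -0.08    0.86   -0.20   -0.05]
  [ -0.12   -0.19    0.95   -0.13]
  [ -0.06   -0.18   -0.14    0.89]
Leontief inverse L = M⁻¹:
  [  1.1618    0.0352    0.0302    0.0717]
  [  0.1626    1.2526    0.2832    0.1209]
  [  0.1988    0.2963    1.1459    0.1952]
  [  0.1425    0.3023    0.2396    1.1836]
Total output x = L · d:
  x_0 = 1.1618·43 + 0.0352·40 + 0.0302·96 + 0.0717·27 = 56.1964
  x_1 = 0.1626·43 + 1.2526·40 + 0.2832·96 + 0.1209·27 = 87.5454
  x_2 = 0.1988·43 + 0.2963·40 + 1.1459·96 + 0.1952·27 = 135.6734
  x_3 = 0.1425·43 + 0.3023·40 + 0.2396·96 + 1.1836·27 = 73.1733
Δx_2 = L[2,3] · Δd_3 = 0.1952 · 17 = 3.3182

3.3182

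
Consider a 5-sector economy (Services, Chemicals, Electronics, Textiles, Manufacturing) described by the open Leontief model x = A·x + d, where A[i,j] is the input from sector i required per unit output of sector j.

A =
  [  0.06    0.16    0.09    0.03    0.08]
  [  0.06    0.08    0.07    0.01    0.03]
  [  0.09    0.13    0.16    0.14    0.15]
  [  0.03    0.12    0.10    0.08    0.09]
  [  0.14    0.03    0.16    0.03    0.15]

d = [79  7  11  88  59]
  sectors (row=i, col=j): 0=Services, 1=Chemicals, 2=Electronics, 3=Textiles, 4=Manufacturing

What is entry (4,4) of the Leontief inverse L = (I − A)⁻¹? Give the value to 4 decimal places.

L[4,4] = 1.2632

Form M = I − A:
  [  0.94   -0.16   -0.09   -0.03   -0.08]
  [ -0.06    0.92   -0.07   -0.01   -0.03]
  [ -0.09   -0.13    0.84   -0.14   -0.15]
  [ -0.03   -0.12   -0.10    0.92   -0.09]
  [ -0.14   -0.03   -0.16   -0.03    0.85]
Leontief inverse L = M⁻¹:
  [  1.1207    0.2342    0.1771    0.0710    0.1525]
  [  0.0960    1.1282    0.1228    0.0365    0.0744]
  [  0.1908    0.2561    1.3118    0.2178    0.2816]
  [  0.0920    0.1957    0.1925    1.1269    0.1689]
  [  0.2271    0.1335    0.2872    0.0938    1.2632]
Total output x = L · d:
  x_0 = 1.1207·79 + 0.2342·7 + 0.1771·11 + 0.0710·88 + 0.1525·59 = 107.3711
  x_1 = 0.0960·79 + 1.1282·7 + 0.1228·11 + 0.0365·88 + 0.0744·59 = 24.4361
  x_2 = 0.1908·79 + 0.2561·7 + 1.3118·11 + 0.2178·88 + 0.2816·59 = 67.0793
  x_3 = 0.0920·79 + 0.1957·7 + 0.1925·11 + 1.1269·88 + 0.1689·59 = 119.8858
  x_4 = 0.2271·79 + 0.1335·7 + 0.2872·11 + 0.0938·88 + 1.2632·59 = 104.8168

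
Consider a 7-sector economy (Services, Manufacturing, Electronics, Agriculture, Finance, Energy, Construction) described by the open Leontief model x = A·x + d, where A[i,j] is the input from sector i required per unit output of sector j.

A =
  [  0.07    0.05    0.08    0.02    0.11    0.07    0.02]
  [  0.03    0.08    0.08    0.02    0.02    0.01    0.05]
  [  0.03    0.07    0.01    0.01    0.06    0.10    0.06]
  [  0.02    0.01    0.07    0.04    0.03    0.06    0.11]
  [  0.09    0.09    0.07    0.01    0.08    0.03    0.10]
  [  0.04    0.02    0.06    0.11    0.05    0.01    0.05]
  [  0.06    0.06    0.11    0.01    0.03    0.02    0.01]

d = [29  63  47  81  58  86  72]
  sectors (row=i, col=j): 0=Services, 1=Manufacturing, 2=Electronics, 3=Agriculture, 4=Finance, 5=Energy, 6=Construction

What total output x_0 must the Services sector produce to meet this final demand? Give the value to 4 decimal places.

Form M = I − A:
  [  0.93   -0.05   -0.08   -0.02   -0.11   -0.07   -0.02]
  [ -0.03    0.92   -0.08   -0.02   -0.02   -0.01   -0.05]
  [ -0.03   -0.07    0.99   -0.01   -0.06   -0.10   -0.06]
  [ -0.02   -0.01   -0.07    0.96   -0.03   -0.06   -0.11]
  [ -0.09   -0.09   -0.07   -0.01    0.92   -0.03   -0.10]
  [ -0.04   -0.02   -0.06   -0.11   -0.05    0.99   -0.05]
  [ -0.06   -0.06   -0.11   -0.01   -0.03   -0.02    0.99]
Leontief inverse L = M⁻¹:
  [  1.1057    0.0906    0.1228    0.0398    0.1508    0.0997    0.0590]
  [  0.0499    1.1078    0.1085    0.0299    0.0421    0.0302    0.0726]
  [  0.0568    0.1000    1.0479    0.0294    0.0875    0.1171    0.0877]
  [  0.0452    0.0382    0.1056    1.0560    0.0565    0.0827    0.1365]
  [  0.1289    0.1365    0.1215    0.0269    1.1219    0.0611    0.1363]
  [  0.0648    0.0477    0.0955    0.1238    0.0781    1.0364    0.0835]
  [  0.0820    0.0892    0.1371    0.0215    0.0576    0.0445    1.0350]
Total output x = L · d:
  x_0 = 1.1057·29 + 0.0906·63 + 0.1228·47 + 0.0398·81 + 0.1508·58 + 0.0997·86 + 0.0590·72 = 68.3400
  x_1 = 0.0499·29 + 1.1078·63 + 0.1085·47 + 0.0299·81 + 0.0421·58 + 0.0302·86 + 0.0726·72 = 89.0364
  x_2 = 0.0568·29 + 0.1000·63 + 1.0479·47 + 0.0294·81 + 0.0875·58 + 0.1171·86 + 0.0877·72 = 81.0386
  x_3 = 0.0452·29 + 0.0382·63 + 0.1056·47 + 1.0560·81 + 0.0565·58 + 0.0827·86 + 0.1365·72 = 114.4280
  x_4 = 0.1289·29 + 0.1365·63 + 0.1215·47 + 0.0269·81 + 1.1219·58 + 0.0611·86 + 0.1363·72 = 100.3697
  x_5 = 0.0648·29 + 0.0477·63 + 0.0955·47 + 0.1238·81 + 0.0781·58 + 1.0364·86 + 0.0835·72 = 119.0665
  x_6 = 0.0820·29 + 0.0892·63 + 0.1371·47 + 0.0215·81 + 0.0576·58 + 0.0445·86 + 1.0350·72 = 97.8723

68.3400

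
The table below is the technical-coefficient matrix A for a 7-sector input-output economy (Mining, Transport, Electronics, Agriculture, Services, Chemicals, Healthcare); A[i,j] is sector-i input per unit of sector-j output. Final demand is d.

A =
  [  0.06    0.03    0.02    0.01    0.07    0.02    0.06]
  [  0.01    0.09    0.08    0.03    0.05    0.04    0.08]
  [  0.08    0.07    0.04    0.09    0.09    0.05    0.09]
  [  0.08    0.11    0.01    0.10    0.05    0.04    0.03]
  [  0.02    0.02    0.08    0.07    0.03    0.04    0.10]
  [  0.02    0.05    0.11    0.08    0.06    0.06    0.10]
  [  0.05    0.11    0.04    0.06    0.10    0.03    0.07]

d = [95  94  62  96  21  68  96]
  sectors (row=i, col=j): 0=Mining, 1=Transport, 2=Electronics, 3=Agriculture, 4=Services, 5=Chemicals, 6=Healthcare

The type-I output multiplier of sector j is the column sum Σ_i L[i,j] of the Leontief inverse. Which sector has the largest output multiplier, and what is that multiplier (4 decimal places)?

Form M = I − A:
  [  0.94   -0.03   -0.02   -0.01   -0.07   -0.02   -0.06]
  [ -0.01    0.91   -0.08   -0.03   -0.05   -0.04   -0.08]
  [ -0.08   -0.07    0.96   -0.09   -0.09   -0.05   -0.09]
  [ -0.08   -0.11   -0.01    0.90   -0.05   -0.04   -0.03]
  [ -0.02   -0.02   -0.08   -0.07    0.97   -0.04   -0.10]
  [ -0.02   -0.05   -0.11   -0.08   -0.06    0.94   -0.10]
  [ -0.05   -0.11   -0.04   -0.06   -0.10   -0.03    0.93]
Leontief inverse L = M⁻¹:
  [  1.0792    0.0589    0.0441    0.0356    0.0989    0.0366    0.0947]
  [  0.0387    1.1396    0.1175    0.0722    0.0938    0.0668    0.1315]
  [  0.1188    0.1308    1.0844    0.1429    0.1442    0.0829    0.1529]
  [  0.1103    0.1603    0.0461    1.1406    0.0916    0.0666    0.0792]
  [  0.0518    0.0687    0.1110    0.1130    1.0734    0.0651    0.1461]
  [  0.0604    0.1128    0.1539    0.1370    0.1160    1.0941    0.1630]
  [  0.0823    0.1649    0.0828    0.1068    0.1477    0.0600    1.1286]
Total output x = L · d:
  x_0 = 1.0792·95 + 0.0589·94 + 0.0441·62 + 0.0356·96 + 0.0989·21 + 0.0366·68 + 0.0947·96 = 127.8636
  x_1 = 0.0387·95 + 1.1396·94 + 0.1175·62 + 0.0722·96 + 0.0938·21 + 0.0668·68 + 0.1315·96 = 144.1434
  x_2 = 0.1188·95 + 0.1308·94 + 1.0844·62 + 0.1429·96 + 0.1442·21 + 0.0829·68 + 0.1529·96 = 127.8741
  x_3 = 0.1103·95 + 0.1603·94 + 0.0461·62 + 1.1406·96 + 0.0916·21 + 0.0666·68 + 0.0792·96 = 151.9505
  x_4 = 0.0518·95 + 0.0687·94 + 0.1110·62 + 0.1130·96 + 1.0734·21 + 0.0651·68 + 0.1461·96 = 70.0928
  x_5 = 0.0604·95 + 0.1128·94 + 0.1539·62 + 0.1370·96 + 0.1160·21 + 1.0941·68 + 0.1630·96 = 131.5057
  x_6 = 0.0823·95 + 0.1649·94 + 0.0828·62 + 0.1068·96 + 0.1477·21 + 0.0600·68 + 1.1286·96 = 154.2316
Output multipliers (column sums of L):
  Mining: 1.5414
  Transport: 1.8360
  Electronics: 1.6398
  Agriculture: 1.7480
  Services: 1.7655
  Chemicals: 1.4720
  Healthcare: 1.8958

Healthcare (1.8958)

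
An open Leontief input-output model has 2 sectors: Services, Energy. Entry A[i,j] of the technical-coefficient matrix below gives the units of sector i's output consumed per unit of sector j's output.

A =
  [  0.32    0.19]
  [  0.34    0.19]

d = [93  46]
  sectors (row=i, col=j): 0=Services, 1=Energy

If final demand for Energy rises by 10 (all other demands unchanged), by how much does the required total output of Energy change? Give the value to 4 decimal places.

13.9860

Form M = I − A:
  [  0.68   -0.19]
  [ -0.34    0.81]
Leontief inverse L = M⁻¹:
  [  1.6660    0.3908]
  [  0.6993    1.3986]
Total output x = L · d:
  x_0 = 1.6660·93 + 0.3908·46 = 172.9124
  x_1 = 0.6993·93 + 1.3986·46 = 129.3706
Δx_1 = L[1,1] · Δd_1 = 1.3986 · 10 = 13.9860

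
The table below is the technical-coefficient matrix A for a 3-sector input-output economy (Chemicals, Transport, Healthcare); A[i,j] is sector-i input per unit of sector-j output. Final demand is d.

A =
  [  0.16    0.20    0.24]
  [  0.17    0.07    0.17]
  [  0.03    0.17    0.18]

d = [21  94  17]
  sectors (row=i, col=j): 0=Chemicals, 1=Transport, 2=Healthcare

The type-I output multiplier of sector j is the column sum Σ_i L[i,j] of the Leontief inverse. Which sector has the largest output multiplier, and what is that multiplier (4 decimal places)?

Form M = I − A:
  [  0.84   -0.20   -0.24]
  [ -0.17    0.93   -0.17]
  [ -0.03   -0.17    0.82]
Leontief inverse L = M⁻¹:
  [  1.2787    0.3569    0.4483]
  [  0.2518    1.1879    0.3200]
  [  0.0990    0.2593    1.3023]
Total output x = L · d:
  x_0 = 1.2787·21 + 0.3569·94 + 0.4483·17 = 68.0253
  x_1 = 0.2518·21 + 1.1879·94 + 0.3200·17 = 122.3929
  x_2 = 0.0990·21 + 0.2593·94 + 1.3023·17 = 48.5946
Output multipliers (column sums of L):
  Chemicals: 1.6296
  Transport: 1.8042
  Healthcare: 2.0705

Healthcare (2.0705)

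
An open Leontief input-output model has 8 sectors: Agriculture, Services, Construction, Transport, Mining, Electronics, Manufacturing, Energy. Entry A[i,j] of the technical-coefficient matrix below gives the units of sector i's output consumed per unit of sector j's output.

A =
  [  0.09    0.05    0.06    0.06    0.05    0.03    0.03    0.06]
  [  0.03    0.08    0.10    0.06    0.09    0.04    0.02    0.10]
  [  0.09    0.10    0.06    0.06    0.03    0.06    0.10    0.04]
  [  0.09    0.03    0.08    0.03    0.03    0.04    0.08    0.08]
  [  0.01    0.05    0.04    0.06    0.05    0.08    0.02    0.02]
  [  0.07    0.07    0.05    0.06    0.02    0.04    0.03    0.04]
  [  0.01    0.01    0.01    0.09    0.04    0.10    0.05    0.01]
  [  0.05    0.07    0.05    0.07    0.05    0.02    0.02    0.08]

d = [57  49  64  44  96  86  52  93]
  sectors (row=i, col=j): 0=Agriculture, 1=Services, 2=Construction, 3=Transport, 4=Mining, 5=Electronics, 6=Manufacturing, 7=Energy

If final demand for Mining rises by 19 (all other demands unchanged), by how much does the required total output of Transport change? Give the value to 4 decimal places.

1.2444

Form M = I − A:
  [  0.91   -0.05   -0.06   -0.06   -0.05   -0.03   -0.03   -0.06]
  [ -0.03    0.92   -0.10   -0.06   -0.09   -0.04   -0.02   -0.10]
  [ -0.09   -0.10    0.94   -0.06   -0.03   -0.06   -0.10   -0.04]
  [ -0.09   -0.03   -0.08    0.97   -0.03   -0.04   -0.08   -0.08]
  [ -0.01   -0.05   -0.04   -0.06    0.95   -0.08   -0.02   -0.02]
  [ -0.07   -0.07   -0.05   -0.06   -0.02    0.96   -0.03   -0.04]
  [ -0.01   -0.01   -0.01   -0.09   -0.04   -0.10    0.95   -0.01]
  [ -0.05   -0.07   -0.05   -0.07   -0.05   -0.02   -0.02    0.92]
Leontief inverse L = M⁻¹:
  [  1.1352    0.0947    0.1048    0.1053    0.0849    0.0662    0.0638    0.1035]
  [  0.0813    1.1380    0.1550    0.1152    0.1331    0.0851    0.0613    0.1530]
  [  0.1428    0.1537    1.1147    0.1184    0.0742    0.1084    0.1420    0.0927]
  [  0.1365    0.0764    0.1236    1.0804    0.0655    0.0803    0.1164    0.1227]
  [  0.0430    0.0847    0.0745    0.0938    1.0752    0.1089    0.0461    0.0520]
  [  0.1107    0.1104    0.0915    0.1002    0.0517    1.0719    0.0605    0.0803]
  [  0.0417    0.0382    0.0399    0.1216    0.0609    0.1283    1.0753    0.0378]
  [  0.0917    0.1137    0.0944    0.1131    0.0846    0.0541    0.0519    1.1240]
Total output x = L · d:
  x_0 = 1.1352·57 + 0.0947·49 + 0.1048·64 + 0.1053·44 + 0.0849·96 + 0.0662·86 + 0.0638·52 + 0.1035·93 = 107.4769
  x_1 = 0.0813·57 + 1.1380·49 + 0.1550·64 + 0.1152·44 + 0.1331·96 + 0.0851·86 + 0.0613·52 + 0.1530·93 = 112.9000
  x_2 = 0.1428·57 + 0.1537·49 + 1.1147·64 + 0.1184·44 + 0.0742·96 + 0.1084·86 + 0.1420·52 + 0.0927·93 = 124.6640
  x_3 = 0.1365·57 + 0.0764·49 + 0.1236·64 + 1.0804·44 + 0.0655·96 + 0.0803·86 + 0.1164·52 + 0.1227·93 = 97.6340
  x_4 = 0.0430·57 + 0.0847·49 + 0.0745·64 + 0.0938·44 + 1.0752·96 + 0.1089·86 + 0.0461·52 + 0.0520·93 = 135.3151
  x_5 = 0.1107·57 + 0.1104·49 + 0.0915·64 + 0.1002·44 + 0.0517·96 + 1.0719·86 + 0.0605·52 + 0.0803·93 = 129.7403
  x_6 = 0.0417·57 + 0.0382·49 + 0.0399·64 + 0.1216·44 + 0.0609·96 + 0.1283·86 + 1.0753·52 + 0.0378·93 = 88.4656
  x_7 = 0.0917·57 + 0.1137·49 + 0.0944·64 + 0.1131·44 + 0.0846·96 + 0.0541·86 + 0.0519·52 + 1.1240·93 = 141.8199
Δx_3 = L[3,4] · Δd_4 = 0.0655 · 19 = 1.2444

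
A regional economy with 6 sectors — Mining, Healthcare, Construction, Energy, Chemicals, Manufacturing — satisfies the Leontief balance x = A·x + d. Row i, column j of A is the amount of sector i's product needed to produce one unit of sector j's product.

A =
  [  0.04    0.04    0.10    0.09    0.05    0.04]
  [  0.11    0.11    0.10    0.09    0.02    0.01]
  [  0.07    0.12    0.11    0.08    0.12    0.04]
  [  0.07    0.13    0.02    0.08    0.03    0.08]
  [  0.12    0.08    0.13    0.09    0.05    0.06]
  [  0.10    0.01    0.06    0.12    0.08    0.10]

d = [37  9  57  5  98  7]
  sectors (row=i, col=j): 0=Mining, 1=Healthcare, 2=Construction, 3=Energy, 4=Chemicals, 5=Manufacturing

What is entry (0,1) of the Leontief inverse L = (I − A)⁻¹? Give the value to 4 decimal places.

Form M = I − A:
  [  0.96   -0.04   -0.10   -0.09   -0.05   -0.04]
  [ -0.11    0.89   -0.10   -0.09   -0.02   -0.01]
  [ -0.07   -0.12    0.89   -0.08   -0.12   -0.04]
  [ -0.07   -0.13   -0.02    0.92   -0.03   -0.08]
  [ -0.12   -0.08   -0.13   -0.09    0.95   -0.06]
  [ -0.10   -0.01   -0.06   -0.12   -0.08    0.90]
Leontief inverse L = M⁻¹:
  [  1.0948    0.1011    0.1561    0.1493    0.0906    0.0760]
  [  0.1725    1.1837    0.1685    0.1597    0.0643    0.0468]
  [  0.1554    0.2105    1.2004    0.1692    0.1771    0.0894]
  [  0.1322    0.1917    0.0800    1.1476    0.0673    0.1181]
  [  0.1973    0.1644    0.2139    0.1767    1.1083    0.1097]
  [  0.1691    0.0786    0.1289    0.1984    0.1301    1.1515]
Total output x = L · d:
  x_0 = 1.0948·37 + 0.1011·9 + 0.1561·57 + 0.1493·5 + 0.0906·98 + 0.0760·7 = 60.4672
  x_1 = 0.1725·37 + 1.1837·9 + 0.1685·57 + 0.1597·5 + 0.0643·98 + 0.0468·7 = 34.0639
  x_2 = 0.1554·37 + 0.2105·9 + 1.2004·57 + 0.1692·5 + 0.1771·98 + 0.0894·7 = 94.8985
  x_3 = 0.1322·37 + 0.1917·9 + 0.0800·57 + 1.1476·5 + 0.0673·98 + 0.1181·7 = 24.3315
  x_4 = 0.1973·37 + 0.1644·9 + 0.2139·57 + 0.1767·5 + 1.1083·98 + 0.1097·7 = 131.2363
  x_5 = 0.1691·37 + 0.0786·9 + 0.1289·57 + 0.1984·5 + 0.1301·98 + 1.1515·7 = 36.1111

L[0,1] = 0.1011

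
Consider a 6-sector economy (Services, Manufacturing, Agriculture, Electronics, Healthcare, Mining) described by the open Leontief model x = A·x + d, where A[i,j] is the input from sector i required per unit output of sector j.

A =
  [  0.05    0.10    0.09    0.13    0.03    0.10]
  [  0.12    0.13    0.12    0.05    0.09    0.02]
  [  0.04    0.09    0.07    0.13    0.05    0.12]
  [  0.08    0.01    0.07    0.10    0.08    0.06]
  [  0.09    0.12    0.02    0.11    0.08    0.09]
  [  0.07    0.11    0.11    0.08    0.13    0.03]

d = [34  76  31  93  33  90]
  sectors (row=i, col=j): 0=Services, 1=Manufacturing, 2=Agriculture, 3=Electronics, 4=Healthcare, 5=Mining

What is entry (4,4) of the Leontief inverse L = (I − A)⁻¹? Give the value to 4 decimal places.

L[4,4] = 1.1586

Form M = I − A:
  [  0.95   -0.10   -0.09   -0.13   -0.03   -0.10]
  [ -0.12    0.87   -0.12   -0.05   -0.09   -0.02]
  [ -0.04   -0.09    0.93   -0.13   -0.05   -0.12]
  [ -0.08   -0.01   -0.07    0.90   -0.08   -0.06]
  [ -0.09   -0.12   -0.02   -0.11    0.92   -0.09]
  [ -0.07   -0.11   -0.11   -0.08   -0.13    0.97]
Leontief inverse L = M⁻¹:
  [  1.1245    0.1852    0.1715    0.2252    0.1070    0.1648]
  [  0.1999    1.2303    0.2047    0.1555    0.1651    0.0962]
  [  0.1153    0.1759    1.1505    0.2247    0.1290    0.1837]
  [  0.1363    0.0765    0.1288    1.1810    0.1382    0.1174]
  [  0.1696    0.2119    0.1025    0.2064    1.1586    0.1548]
  [  0.1509    0.2075    0.1904    0.1844    0.2078    1.1050]
Total output x = L · d:
  x_0 = 1.1245·34 + 0.1852·76 + 0.1715·31 + 0.2252·93 + 0.1070·33 + 0.1648·90 = 96.9275
  x_1 = 0.1999·34 + 1.2303·76 + 0.2047·31 + 0.1555·93 + 0.1651·33 + 0.0962·90 = 135.2200
  x_2 = 0.1153·34 + 0.1759·76 + 1.1505·31 + 0.2247·93 + 0.1290·33 + 0.1837·90 = 94.6466
  x_3 = 0.1363·34 + 0.0765·76 + 0.1288·31 + 1.1810·93 + 0.1382·33 + 0.1174·90 = 139.4007
  x_4 = 0.1696·34 + 0.2119·76 + 0.1025·31 + 0.2064·93 + 1.1586·33 + 0.1548·90 = 96.4137
  x_5 = 0.1509·34 + 0.2075·76 + 0.1904·31 + 0.1844·93 + 0.2078·33 + 1.1050·90 = 150.2640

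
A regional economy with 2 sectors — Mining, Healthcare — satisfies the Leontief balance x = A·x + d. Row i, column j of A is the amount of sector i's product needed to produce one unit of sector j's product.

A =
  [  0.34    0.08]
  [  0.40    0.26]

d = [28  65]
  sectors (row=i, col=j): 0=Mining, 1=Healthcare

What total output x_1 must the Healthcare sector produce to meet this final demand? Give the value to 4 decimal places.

Form M = I − A:
  [  0.66   -0.08]
  [ -0.40    0.74]
Leontief inverse L = M⁻¹:
  [  1.6214    0.1753]
  [  0.8764    1.4461]
Total output x = L · d:
  x_0 = 1.6214·28 + 0.1753·65 = 56.7923
  x_1 = 0.8764·28 + 1.4461·65 = 118.5364

118.5364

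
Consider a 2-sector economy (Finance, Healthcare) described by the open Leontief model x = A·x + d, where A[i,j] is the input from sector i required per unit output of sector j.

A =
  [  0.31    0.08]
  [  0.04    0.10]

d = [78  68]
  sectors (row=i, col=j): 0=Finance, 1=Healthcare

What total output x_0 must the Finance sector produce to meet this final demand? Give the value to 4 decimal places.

122.4344

Form M = I − A:
  [  0.69   -0.08]
  [ -0.04    0.90]
Leontief inverse L = M⁻¹:
  [  1.4568    0.1295]
  [  0.0647    1.1169]
Total output x = L · d:
  x_0 = 1.4568·78 + 0.1295·68 = 122.4344
  x_1 = 0.0647·78 + 1.1169·68 = 80.9971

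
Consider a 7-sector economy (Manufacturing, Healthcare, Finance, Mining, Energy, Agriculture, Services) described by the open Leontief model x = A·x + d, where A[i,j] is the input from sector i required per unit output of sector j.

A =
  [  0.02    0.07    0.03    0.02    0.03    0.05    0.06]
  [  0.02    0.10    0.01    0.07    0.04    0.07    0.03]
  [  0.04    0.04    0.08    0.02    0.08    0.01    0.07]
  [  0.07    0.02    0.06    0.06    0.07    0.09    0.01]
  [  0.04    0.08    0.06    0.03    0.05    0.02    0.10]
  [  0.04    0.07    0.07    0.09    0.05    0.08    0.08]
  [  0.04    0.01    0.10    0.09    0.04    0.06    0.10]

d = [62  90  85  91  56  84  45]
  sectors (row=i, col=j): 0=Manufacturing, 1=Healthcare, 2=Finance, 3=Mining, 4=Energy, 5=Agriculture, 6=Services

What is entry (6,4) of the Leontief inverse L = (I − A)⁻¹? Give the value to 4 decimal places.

Form M = I − A:
  [  0.98   -0.07   -0.03   -0.02   -0.03   -0.05   -0.06]
  [ -0.02    0.90   -0.01   -0.07   -0.04   -0.07   -0.03]
  [ -0.04   -0.04    0.92   -0.02   -0.08   -0.01   -0.07]
  [ -0.07   -0.02   -0.06    0.94   -0.07   -0.09   -0.01]
  [ -0.04   -0.08   -0.06   -0.03    0.95   -0.02   -0.10]
  [ -0.04   -0.07   -0.07   -0.09   -0.05    0.92   -0.08]
  [ -0.04   -0.01   -0.10   -0.09   -0.04   -0.06    0.90]
Leontief inverse L = M⁻¹:
  [  1.0371    0.0959    0.0570    0.0480    0.0529    0.0760    0.0899]
  [  0.0418    1.1333    0.0396    0.1042    0.0682    0.1046    0.0617]
  [  0.0605    0.0688    1.1143    0.0473    0.1085    0.0347    0.1087]
  [  0.0943    0.0551    0.0963    1.0918    0.1024    0.1227    0.0500]
  [  0.0629    0.1124    0.0973    0.0648    1.0810    0.0521    0.1410]
  [  0.0716    0.1108    0.1179    0.1352    0.0914    1.1242    0.1292]
  [  0.0703    0.0424    0.1486    0.1296    0.0795    0.0979    1.1478]
Total output x = L · d:
  x_0 = 1.0371·62 + 0.0959·90 + 0.0570·85 + 0.0480·91 + 0.0529·56 + 0.0760·84 + 0.0899·45 = 95.5299
  x_1 = 0.0418·62 + 1.1333·90 + 0.0396·85 + 0.1042·91 + 0.0682·56 + 0.1046·84 + 0.0617·45 = 132.8175
  x_2 = 0.0605·62 + 0.0688·90 + 1.1143·85 + 0.0473·91 + 0.1085·56 + 0.0347·84 + 0.1087·45 = 122.8548
  x_3 = 0.0943·62 + 0.0551·90 + 0.0963·85 + 1.0918·91 + 0.1024·56 + 0.1227·84 + 0.0500·45 = 136.6313
  x_4 = 0.0629·62 + 0.1124·90 + 0.0973·85 + 0.0648·91 + 1.0810·56 + 0.0521·84 + 0.1410·45 = 99.4229
  x_5 = 0.0716·62 + 0.1108·90 + 0.1179·85 + 0.1352·91 + 0.0914·56 + 1.1242·84 + 0.1292·45 = 142.1092
  x_6 = 0.0703·62 + 0.0424·90 + 0.1486·85 + 0.1296·91 + 0.0795·56 + 0.0979·84 + 1.1478·45 = 96.9279

L[6,4] = 0.0795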